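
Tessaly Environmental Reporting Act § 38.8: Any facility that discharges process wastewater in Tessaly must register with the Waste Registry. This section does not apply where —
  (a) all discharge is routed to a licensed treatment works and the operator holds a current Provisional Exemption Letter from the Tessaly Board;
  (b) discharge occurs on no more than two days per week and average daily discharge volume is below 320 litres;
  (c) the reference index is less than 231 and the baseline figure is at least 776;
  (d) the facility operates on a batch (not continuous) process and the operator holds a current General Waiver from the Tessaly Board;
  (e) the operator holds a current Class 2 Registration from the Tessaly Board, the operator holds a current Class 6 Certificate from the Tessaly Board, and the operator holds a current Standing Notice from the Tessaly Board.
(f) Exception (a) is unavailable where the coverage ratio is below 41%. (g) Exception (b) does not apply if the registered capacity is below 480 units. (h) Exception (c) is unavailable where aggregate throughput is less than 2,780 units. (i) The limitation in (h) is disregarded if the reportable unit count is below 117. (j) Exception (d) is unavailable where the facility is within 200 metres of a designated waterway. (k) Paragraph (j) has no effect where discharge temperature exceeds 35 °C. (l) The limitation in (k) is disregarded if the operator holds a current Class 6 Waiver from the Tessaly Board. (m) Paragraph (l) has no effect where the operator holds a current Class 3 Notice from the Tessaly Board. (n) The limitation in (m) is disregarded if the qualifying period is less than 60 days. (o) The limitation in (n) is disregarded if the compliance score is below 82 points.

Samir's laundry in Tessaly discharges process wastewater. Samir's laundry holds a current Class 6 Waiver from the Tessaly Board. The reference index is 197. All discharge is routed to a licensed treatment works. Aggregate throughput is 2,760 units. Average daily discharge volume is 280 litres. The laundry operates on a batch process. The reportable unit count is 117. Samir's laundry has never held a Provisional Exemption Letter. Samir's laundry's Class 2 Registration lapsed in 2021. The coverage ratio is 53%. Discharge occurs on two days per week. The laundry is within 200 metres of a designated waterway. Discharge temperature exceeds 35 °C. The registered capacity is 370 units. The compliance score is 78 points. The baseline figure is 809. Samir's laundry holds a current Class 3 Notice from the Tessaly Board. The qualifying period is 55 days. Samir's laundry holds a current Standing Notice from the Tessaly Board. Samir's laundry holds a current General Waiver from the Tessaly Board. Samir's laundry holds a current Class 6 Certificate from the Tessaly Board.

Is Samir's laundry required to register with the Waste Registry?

No — exception (d) applies; Samir's laundry is not required to register with the Waste Registry.

Exception (a) does not apply: there is no Provisional Exemption Letter in force.
Exception (b)'s conditions are all satisfied: discharge occurs on no more than two days per week; average daily discharge volume is 280 litres, below the 320 litres limit. However, paragraph (g) must be considered: (g) is engaged — the registered capacity is 370 units, below the 480 units limit. (b) is therefore removed.
All of (c)'s requirements are met (the reference index is 197, less than the 231 limit; the baseline figure is 809, meeting the 776 threshold). Turning to paragraphs (h)–(i): (h) operates against (c): aggregate throughput is 2,760 units, less than the 2,780 units limit. (i) is inapplicable (the reportable unit count is 117, not below 117), so (h) stands. Exception (c) does not apply.
Exception (d)'s conditions are all satisfied: the facility operates on a batch process; a current General Waiver is held. Under paragraphs (j)–(o): (j) operates (the laundry is within 200 m of a designated waterway), but is itself disapplied by (k): (k) operates against (j): discharge temperature exceeds 35 °C. (l) would limit (k) — a current Class 6 Waiver is held — but (m) sets (l) aside: (m) operates against (l): a current Class 3 Notice is held. (n) would limit (m) — the qualifying period is 55 days, less than the 60 days limit — but (o) sets (n) aside: (o) operates against (n): the compliance score is 78 points, below the 82 points limit. So (d) applies.
Exception (e) does not apply: no current Class 2 Registration is held.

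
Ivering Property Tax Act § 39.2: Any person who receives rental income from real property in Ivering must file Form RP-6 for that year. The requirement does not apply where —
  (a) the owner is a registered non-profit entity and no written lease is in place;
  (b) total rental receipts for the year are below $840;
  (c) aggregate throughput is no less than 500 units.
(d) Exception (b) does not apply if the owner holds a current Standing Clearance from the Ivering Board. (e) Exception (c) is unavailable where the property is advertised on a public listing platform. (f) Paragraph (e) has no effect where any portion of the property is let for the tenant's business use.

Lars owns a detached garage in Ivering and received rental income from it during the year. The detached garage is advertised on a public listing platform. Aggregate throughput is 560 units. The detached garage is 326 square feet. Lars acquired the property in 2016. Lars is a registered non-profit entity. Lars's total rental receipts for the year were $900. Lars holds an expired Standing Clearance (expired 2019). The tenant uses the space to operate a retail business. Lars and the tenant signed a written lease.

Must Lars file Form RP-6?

Exception (a) requires that no written lease is in place; but a written lease is in place, so (a) is unavailable.
Exception (b) requires that total rental receipts for the year are below $840; but total rental receipts for the year are $900, not below $840, so (b) is unavailable.
Exception (c) is satisfied on its face — aggregate throughput is 560 units, meeting the 500 units threshold. As to paragraphs (e)–(f): (e) operates (the property is publicly advertised), but is set aside by (f): (f) operates — the space is let for business use. Exception (c) stands.

No — exception (c) applies; Lars is not required to file Form RP-6.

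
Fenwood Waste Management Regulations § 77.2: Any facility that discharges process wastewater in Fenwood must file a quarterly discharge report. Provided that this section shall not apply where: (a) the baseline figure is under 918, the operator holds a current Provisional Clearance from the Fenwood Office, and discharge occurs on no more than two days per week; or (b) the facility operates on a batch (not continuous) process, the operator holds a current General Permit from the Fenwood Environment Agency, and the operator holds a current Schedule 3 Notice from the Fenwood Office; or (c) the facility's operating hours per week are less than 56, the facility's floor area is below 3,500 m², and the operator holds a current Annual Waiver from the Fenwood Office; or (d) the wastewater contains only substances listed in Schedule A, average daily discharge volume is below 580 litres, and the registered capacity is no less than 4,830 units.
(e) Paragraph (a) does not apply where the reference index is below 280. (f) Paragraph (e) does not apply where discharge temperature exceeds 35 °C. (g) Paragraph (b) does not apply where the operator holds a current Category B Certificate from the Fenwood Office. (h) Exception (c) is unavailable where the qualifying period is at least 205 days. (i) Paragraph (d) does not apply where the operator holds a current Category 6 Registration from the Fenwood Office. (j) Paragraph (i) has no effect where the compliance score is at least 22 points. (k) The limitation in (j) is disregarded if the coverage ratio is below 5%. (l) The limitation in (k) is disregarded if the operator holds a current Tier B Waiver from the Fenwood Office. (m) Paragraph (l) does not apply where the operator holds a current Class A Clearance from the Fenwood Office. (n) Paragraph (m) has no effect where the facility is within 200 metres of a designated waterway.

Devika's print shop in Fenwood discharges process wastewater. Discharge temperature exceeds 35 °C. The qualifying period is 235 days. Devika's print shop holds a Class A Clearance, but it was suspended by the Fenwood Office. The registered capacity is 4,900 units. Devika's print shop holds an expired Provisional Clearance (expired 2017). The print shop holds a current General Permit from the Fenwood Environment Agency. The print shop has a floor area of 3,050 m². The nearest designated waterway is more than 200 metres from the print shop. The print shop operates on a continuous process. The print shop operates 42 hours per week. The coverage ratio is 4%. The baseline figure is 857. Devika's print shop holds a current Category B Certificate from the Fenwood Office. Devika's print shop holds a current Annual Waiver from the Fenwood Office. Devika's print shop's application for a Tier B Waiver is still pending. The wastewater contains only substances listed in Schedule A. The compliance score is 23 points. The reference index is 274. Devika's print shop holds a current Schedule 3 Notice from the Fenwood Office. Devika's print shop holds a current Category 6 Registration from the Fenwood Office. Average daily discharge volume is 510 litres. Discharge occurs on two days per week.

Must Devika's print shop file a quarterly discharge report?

Exception (a) does not apply: no current Provisional Clearance is held.
Exception (b) does not apply: the facility operates on a continuous process.
Exception (c)'s conditions are all satisfied: the facility's operating hours per week are 42, less than the 56 limit; the facility's floor area is 3,050 m², below the 3,500 m² limit; a current Annual Waiver is held. Turning to paragraph (h): (h) is engaged — the qualifying period is 235 days, meeting the 205 days threshold. (c) is therefore removed.
Exception (d)'s conditions are all satisfied: the wastewater is Schedule-A-only; average daily discharge volume is 510 litres, below the 580 litres limit; the registered capacity is 4,900 units, meeting the 4,830 units threshold. Turning to paragraphs (i)–(n): (i) operates — a current Category 6 Registration is held. (j) is triggered (the compliance score is 23 points, meeting the 22 points threshold), but is displaced by (k): (k) operates against (j): the coverage ratio is 4%, below the 5% limit. (l), which would lift (k), is not triggered — the Tier B Waiver is not current. (d) is therefore removed.
No exception displaces § 77.2.

Yes — Devika's print shop must file a quarterly discharge report.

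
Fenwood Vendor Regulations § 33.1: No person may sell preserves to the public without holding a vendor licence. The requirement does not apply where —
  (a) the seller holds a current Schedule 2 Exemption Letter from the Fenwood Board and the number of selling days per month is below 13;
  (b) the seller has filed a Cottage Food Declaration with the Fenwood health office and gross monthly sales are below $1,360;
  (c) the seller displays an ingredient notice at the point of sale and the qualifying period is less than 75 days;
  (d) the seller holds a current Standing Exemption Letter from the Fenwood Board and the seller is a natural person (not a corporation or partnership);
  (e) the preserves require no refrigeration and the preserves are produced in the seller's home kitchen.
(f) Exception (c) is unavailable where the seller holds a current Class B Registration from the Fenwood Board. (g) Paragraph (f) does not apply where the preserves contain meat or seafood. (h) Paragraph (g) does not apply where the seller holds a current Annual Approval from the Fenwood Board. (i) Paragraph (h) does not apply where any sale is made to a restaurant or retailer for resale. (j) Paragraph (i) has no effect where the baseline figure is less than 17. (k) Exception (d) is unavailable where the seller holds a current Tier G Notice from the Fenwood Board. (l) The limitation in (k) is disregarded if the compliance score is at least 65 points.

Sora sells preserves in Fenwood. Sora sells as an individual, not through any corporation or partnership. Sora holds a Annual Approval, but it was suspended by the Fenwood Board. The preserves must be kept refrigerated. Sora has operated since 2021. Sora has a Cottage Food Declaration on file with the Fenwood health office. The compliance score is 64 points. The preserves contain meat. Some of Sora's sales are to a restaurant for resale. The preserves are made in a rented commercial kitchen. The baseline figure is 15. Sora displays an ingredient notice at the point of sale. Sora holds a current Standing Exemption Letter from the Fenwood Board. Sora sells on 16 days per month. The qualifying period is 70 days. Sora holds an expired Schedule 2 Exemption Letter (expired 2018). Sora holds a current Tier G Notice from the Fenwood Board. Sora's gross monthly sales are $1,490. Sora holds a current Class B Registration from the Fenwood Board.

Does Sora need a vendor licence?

Exception (a) fails — there is no Schedule 2 Exemption Letter in force.
Exception (b) does not apply: gross monthly sales are $1,490, not below $1,360.
Exception (c)'s conditions are all satisfied: an ingredient notice is displayed; the qualifying period is 70 days, less than the 75 days limit. Considering the limiting provisions: (f) would limit (c) — a current Class B Registration is held — but (g) sets (f) aside: (g) operates — the preserves contain meat. (h) is not triggered (the Annual Approval is not current), so (g) stands. (c) remains available.
Exception (d)'s conditions are all satisfied: a current Standing Exemption Letter is held; the seller is a natural person. But: (k) operates against (d): a current Tier G Notice is held. (l), which would lift (k), is not engaged — the compliance score is 64 points, short of 65 points. Exception (d) does not apply.
Exception (e) requires that the preserves require no refrigeration; but the preserves require refrigeration, so (e) is unavailable.

No — exception (c) applies; Sora is not required to hold a vendor licence.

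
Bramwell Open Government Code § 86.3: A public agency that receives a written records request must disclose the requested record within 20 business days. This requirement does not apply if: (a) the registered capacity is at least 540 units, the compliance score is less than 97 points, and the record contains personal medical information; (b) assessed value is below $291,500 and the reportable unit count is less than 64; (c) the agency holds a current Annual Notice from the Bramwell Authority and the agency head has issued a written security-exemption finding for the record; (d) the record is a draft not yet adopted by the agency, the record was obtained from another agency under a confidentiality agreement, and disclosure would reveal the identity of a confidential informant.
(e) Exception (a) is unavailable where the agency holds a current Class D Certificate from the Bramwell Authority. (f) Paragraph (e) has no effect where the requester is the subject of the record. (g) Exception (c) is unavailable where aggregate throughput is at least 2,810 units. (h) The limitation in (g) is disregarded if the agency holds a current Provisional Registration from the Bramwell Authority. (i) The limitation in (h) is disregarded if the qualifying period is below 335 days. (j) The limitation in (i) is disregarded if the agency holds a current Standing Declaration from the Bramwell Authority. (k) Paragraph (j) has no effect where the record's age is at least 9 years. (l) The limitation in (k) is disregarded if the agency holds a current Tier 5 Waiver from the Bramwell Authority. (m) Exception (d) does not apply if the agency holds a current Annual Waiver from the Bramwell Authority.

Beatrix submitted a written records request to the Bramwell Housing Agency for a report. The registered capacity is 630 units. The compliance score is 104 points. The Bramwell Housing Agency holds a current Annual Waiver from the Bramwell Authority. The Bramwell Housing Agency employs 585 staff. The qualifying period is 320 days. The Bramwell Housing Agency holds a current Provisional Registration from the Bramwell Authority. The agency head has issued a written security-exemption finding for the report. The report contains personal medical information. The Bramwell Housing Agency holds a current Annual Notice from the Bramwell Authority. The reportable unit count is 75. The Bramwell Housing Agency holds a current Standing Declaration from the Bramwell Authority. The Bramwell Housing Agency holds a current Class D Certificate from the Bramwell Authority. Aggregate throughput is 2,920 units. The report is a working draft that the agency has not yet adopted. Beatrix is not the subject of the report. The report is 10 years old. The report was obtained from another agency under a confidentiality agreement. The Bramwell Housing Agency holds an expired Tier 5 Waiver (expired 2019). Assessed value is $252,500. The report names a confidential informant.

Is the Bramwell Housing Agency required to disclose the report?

Exception (a) requires that the compliance score is less than 97 points; but the compliance score is 104 points, not less than 97 points, so (a) is unavailable.
Exception (b) fails — the reportable unit count is 75, not less than 64.
Exception (c): a current Annual Notice is held; a written security-exemption finding has been issued — every condition holds. But applying paragraphs (g)–(l): (g) operates against (c): aggregate throughput is 2,920 units, meeting the 2,810 units threshold. (h) is engaged (a current Provisional Registration is held), but is overridden by (i): (i) is engaged — the qualifying period is 320 days, below the 335 days limit. (j) would limit (i) — a current Standing Declaration is held — but (k) sets (j) aside: (k) is engaged — the record's age is 10 years, meeting the 9 years threshold. (l), which would lift (k), does not operate here — there is no Tier 5 Waiver in force. Exception (c) does not apply.
Exception (d)'s conditions are all satisfied: the report is an unadopted draft; the report was obtained under a confidentiality agreement; the report names a confidential informant. But: (m) operates against (d): a current Annual Waiver is held. Exception (d) does not apply.
No exception displaces § 86.3.

Yes — the Bramwell Housing Agency must disclose the report.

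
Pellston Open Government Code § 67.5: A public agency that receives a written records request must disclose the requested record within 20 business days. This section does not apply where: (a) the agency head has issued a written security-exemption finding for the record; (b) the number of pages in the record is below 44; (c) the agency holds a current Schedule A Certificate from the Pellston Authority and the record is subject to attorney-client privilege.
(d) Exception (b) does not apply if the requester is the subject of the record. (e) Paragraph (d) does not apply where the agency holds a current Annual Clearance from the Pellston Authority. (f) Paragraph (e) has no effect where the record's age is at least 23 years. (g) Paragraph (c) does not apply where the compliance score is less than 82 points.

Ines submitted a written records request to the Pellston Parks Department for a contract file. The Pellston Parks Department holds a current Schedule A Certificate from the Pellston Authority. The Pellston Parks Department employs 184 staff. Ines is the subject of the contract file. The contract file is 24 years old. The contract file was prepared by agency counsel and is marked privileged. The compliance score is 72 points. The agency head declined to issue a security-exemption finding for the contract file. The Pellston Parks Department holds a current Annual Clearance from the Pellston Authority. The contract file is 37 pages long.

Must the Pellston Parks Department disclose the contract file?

Exception (a) requires that the agency head has issued a written security-exemption finding for the record; but the agency head declined to issue a security-exemption finding, so (a) is unavailable.
Exception (b)'s conditions are all satisfied: the number of pages in the record is 37, below the 44 limit. However, paragraphs (d)–(f) must be considered: (d) applies — Ines is the subject of the contract file. (e) would limit (d) — a current Annual Clearance is held — but (f) sets (e) aside: (f) is triggered — the record's age is 24 years, meeting the 23 years threshold. (b) is therefore removed.
Exception (c) is satisfied on its face — a current Schedule A Certificate is held; the contract file is privileged. But applying paragraph (g): (g) is triggered — the compliance score is 72 points, less than the 82 points limit. (c) is therefore removed.
No exception displaces § 67.5.

Yes — the Pellston Parks Department must disclose the contract file.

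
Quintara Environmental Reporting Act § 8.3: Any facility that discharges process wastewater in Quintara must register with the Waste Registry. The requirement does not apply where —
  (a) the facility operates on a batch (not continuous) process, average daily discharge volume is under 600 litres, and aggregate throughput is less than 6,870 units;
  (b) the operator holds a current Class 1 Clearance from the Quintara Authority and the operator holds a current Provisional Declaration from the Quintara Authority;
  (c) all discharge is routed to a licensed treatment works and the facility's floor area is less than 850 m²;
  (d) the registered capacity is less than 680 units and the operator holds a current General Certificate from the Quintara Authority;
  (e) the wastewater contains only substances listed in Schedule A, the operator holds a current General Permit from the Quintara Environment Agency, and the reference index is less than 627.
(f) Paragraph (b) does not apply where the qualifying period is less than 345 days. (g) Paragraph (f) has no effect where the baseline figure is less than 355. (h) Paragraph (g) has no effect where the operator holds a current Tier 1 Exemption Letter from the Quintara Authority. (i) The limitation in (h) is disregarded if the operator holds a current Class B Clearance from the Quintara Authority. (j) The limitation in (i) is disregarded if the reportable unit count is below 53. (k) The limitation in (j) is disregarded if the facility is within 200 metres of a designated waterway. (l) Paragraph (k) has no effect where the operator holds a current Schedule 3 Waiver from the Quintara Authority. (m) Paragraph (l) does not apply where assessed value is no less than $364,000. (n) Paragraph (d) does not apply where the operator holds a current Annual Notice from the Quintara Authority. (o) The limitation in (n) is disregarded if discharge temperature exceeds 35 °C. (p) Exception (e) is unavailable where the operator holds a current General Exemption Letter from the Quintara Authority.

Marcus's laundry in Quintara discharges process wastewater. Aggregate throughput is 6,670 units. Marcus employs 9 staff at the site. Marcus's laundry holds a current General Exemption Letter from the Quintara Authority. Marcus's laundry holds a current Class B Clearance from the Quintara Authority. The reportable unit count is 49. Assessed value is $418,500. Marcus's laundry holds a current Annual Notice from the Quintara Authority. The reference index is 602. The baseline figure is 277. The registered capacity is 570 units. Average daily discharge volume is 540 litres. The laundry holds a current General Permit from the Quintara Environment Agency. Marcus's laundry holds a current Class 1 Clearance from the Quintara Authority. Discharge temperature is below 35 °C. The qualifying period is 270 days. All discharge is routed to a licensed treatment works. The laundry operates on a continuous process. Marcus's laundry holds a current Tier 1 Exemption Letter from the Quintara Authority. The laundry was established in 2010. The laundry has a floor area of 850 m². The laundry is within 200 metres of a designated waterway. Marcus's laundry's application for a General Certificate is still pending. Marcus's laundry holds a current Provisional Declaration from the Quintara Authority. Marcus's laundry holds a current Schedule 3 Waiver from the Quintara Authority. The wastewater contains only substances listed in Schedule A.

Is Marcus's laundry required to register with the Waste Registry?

No — exception (b) applies; Marcus's laundry is not required to register with the Waste Registry.

Exception (a) fails — the facility operates on a continuous process.
All of (b)'s requirements are met (a current Class 1 Clearance is held; a current Provisional Declaration is held). As to paragraphs (f)–(m): (f) is engaged (the qualifying period is 270 days, less than the 345 days limit), but yields to (g): (g) is triggered — the baseline figure is 277, less than the 355 limit. (h) operates (a current Tier 1 Exemption Letter is held), but is displaced by (i): (i) is triggered — a current Class B Clearance is held. (j) operates (the reportable unit count is 49, below the 53 limit), but is set aside by (k): (k) operates — the laundry is within 200 m of a designated waterway. (l) would limit (k) — a current Schedule 3 Waiver is held — but (m) sets (l) aside: (m) operates against (l): assessed value is $418,500, meeting the $364,000 threshold. So (b) applies.
Exception (c) does not apply: the facility's floor area is 850 m², not less than 850 m².
Exception (d) does not apply: the General Certificate is not current.
Exception (e): the wastewater is Schedule-A-only; a current General Permit is held; the reference index is 602, less than the 627 limit — every condition holds. However, paragraph (p) must be considered: (p) applies — a current General Exemption Letter is held. (e) is therefore removed.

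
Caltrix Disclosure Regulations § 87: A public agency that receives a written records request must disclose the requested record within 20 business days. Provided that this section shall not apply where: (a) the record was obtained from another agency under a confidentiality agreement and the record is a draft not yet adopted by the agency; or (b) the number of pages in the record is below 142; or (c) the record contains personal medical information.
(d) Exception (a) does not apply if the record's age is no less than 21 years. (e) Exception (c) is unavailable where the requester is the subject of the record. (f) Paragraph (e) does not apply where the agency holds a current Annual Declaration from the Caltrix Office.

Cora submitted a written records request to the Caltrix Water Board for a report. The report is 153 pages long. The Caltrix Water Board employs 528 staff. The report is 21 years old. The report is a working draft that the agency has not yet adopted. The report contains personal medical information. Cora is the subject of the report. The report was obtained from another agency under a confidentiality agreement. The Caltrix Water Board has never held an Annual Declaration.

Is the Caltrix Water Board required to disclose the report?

Yes — the Caltrix Water Board must disclose the report.

Exception (a) is satisfied on its face — the report was obtained under a confidentiality agreement; the report is an unadopted draft. However, paragraph (d) must be considered: (d) operates against (a): the record's age is 21 years, meeting the 21 years threshold. Exception (a) does not apply.
Exception (b) requires that the number of pages in the record is below 142; but the number of pages in the record is 153, not below 142, so (b) is unavailable.
Exception (c)'s conditions are all satisfied: the report contains personal medical information. Turning to paragraphs (e)–(f): (e) operates against (c): Cora is the subject of the report. (f) is not triggered (no current Annual Declaration is held), so (e) stands. Exception (c) does not apply.
Every exception is unavailable, so the rule governs.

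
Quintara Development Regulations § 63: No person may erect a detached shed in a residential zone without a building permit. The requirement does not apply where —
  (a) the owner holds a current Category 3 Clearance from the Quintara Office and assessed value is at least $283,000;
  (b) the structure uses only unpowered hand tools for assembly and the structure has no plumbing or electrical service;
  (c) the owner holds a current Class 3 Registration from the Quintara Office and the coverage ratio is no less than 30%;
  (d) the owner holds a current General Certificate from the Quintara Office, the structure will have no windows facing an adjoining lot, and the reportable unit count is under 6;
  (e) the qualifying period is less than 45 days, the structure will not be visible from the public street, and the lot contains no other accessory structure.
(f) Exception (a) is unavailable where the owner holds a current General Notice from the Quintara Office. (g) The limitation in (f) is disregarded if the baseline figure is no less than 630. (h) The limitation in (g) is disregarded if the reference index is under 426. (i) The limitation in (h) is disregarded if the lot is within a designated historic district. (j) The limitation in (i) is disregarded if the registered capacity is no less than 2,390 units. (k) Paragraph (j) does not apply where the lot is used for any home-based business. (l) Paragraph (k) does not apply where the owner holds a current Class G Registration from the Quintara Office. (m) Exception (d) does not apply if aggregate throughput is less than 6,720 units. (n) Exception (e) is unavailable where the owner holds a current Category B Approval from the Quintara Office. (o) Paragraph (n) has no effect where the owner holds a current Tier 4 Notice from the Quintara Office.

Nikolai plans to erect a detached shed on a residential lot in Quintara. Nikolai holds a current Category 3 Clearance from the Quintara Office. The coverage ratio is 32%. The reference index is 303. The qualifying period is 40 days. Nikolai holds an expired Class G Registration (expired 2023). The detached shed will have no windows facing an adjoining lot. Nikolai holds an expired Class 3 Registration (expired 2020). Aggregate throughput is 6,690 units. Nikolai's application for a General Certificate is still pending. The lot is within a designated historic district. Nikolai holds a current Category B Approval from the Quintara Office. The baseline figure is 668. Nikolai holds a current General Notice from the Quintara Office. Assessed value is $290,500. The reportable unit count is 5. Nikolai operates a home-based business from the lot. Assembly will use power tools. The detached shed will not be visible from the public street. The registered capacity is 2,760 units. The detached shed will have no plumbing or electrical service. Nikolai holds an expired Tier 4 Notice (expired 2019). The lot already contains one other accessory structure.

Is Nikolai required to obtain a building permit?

No — exception (a) applies; Nikolai does not need a building permit.

All of (a)'s requirements are met (a current Category 3 Clearance is held; assessed value is $290,500, meeting the $283,000 threshold). Considering the limiting provisions: (f) would limit (a) — a current General Notice is held — but (g) sets (f) aside: (g) operates against (f): the baseline figure is 668, meeting the 630 threshold. (h) applies (the reference index is 303, under the 426 limit), but is displaced by (i): (i) operates against (h): the lot is in a historic district. (j) would limit (i) — the registered capacity is 2,760 units, meeting the 2,390 units threshold — but (k) sets (j) aside: (k) operates against (j): a home-based business operates on the lot. (l) does not operate here (no current Class G Registration is held), so (k) stands. So (a) applies.
Exception (b) requires that the structure uses only unpowered hand tools for assembly; but assembly uses power tools, so (b) is unavailable.
Exception (c) fails — no current Class 3 Registration is held.
Exception (d) requires that the owner holds a current General Certificate from the Quintara Office; but no current General Certificate is held, so (d) is unavailable.
Exception (e) does not apply: the lot already has another accessory structure.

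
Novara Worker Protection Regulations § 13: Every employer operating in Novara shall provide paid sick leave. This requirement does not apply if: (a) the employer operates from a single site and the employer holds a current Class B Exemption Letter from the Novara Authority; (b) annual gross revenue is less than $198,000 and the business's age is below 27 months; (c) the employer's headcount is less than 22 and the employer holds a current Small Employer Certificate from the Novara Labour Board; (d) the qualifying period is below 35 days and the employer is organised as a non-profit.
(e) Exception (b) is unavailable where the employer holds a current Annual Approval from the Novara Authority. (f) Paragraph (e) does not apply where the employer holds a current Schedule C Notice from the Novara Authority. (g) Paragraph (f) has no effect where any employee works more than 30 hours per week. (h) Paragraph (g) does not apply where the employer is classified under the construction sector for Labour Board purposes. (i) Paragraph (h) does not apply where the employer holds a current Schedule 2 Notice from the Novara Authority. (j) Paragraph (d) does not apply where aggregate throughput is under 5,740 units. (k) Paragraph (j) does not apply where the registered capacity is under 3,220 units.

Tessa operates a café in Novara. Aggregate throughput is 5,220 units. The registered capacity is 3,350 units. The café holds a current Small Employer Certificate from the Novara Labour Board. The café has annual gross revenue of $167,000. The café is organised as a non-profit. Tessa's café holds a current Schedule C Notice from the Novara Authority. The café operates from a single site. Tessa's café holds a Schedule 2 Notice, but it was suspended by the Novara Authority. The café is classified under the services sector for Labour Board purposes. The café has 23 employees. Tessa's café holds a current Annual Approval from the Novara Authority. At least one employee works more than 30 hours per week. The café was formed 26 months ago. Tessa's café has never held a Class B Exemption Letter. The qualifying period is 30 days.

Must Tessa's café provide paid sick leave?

Exception (a) fails — there is no Class B Exemption Letter in force.
Exception (b) is satisfied on its face — annual gross revenue is $167,000, less than the $198,000 limit; the business's age is 26 months, below the 27 months limit. But applying paragraphs (e)–(i): (e) operates against (b): a current Annual Approval is held. (f) operates (a current Schedule C Notice is held), but is displaced by (g): (g) is triggered — at least one employee exceeds 30 hours/week. (h) is inapplicable (the café is classified under the services sector), so (g) stands. (b) is therefore removed.
Exception (c) does not apply: the employer's headcount is 23, not less than 22.
Exception (d)'s conditions are all satisfied: the qualifying period is 30 days, below the 35 days limit; the employer is a non-profit. Turning to paragraphs (j)–(k): (j) operates against (d): aggregate throughput is 5,220 units, under the 5,740 units limit. (k), which would lift (j), is not triggered — the registered capacity is 3,350 units, not under 3,220 units. (d) is therefore removed.
No exception is made out. Tessa's café falls within the general rule.

Yes — Tessa's café must provide paid sick leave.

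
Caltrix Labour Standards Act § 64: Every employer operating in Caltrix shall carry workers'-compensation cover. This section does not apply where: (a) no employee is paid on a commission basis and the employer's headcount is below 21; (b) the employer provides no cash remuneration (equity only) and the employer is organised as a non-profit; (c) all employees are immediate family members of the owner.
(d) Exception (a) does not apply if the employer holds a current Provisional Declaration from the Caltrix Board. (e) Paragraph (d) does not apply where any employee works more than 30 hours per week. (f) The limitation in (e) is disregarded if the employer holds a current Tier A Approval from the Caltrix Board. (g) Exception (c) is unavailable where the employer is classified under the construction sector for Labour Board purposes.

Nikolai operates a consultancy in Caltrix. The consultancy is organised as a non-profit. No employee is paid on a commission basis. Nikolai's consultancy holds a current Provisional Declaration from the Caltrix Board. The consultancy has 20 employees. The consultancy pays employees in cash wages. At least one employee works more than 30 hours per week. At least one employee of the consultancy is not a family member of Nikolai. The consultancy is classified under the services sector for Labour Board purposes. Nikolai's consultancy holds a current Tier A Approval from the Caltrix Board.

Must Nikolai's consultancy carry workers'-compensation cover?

Yes — Nikolai's consultancy must carry workers'-compensation cover.

Exception (a)'s conditions are all satisfied: no employee is paid on commission; the employer's headcount is 20, below the 21 limit. But applying paragraphs (d)–(f): (d) is engaged — a current Provisional Declaration is held. (e) would limit (d) — at least one employee exceeds 30 hours/week — but (f) sets (e) aside: (f) operates against (e): a current Tier A Approval is held. So (a) is unavailable.
Exception (b) fails — employees are paid cash wages.
Exception (c) does not apply: at least one employee is not a family member.
No exception applies. The general rule governs.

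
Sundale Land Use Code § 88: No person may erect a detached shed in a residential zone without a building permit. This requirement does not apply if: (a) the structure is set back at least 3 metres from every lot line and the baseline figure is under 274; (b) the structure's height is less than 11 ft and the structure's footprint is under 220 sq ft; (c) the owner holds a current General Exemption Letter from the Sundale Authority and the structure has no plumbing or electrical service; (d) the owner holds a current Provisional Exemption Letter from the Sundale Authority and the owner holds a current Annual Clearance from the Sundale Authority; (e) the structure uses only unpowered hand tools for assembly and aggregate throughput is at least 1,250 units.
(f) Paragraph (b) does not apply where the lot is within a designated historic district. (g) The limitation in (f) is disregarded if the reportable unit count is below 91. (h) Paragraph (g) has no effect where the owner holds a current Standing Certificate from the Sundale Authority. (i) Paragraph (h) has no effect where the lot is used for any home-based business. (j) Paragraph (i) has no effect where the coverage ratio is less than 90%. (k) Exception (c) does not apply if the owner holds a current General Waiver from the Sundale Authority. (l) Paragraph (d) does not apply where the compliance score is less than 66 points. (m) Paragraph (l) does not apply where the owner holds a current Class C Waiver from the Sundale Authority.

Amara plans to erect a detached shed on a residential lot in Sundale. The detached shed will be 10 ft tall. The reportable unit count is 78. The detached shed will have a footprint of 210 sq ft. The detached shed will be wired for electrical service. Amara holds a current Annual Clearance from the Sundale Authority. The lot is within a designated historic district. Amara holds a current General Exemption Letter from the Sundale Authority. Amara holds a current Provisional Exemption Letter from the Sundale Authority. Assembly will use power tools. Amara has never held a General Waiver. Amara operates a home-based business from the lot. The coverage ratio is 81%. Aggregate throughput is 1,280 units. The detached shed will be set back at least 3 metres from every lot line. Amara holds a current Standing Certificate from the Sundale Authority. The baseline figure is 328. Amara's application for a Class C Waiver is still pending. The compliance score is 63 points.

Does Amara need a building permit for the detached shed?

Exception (a) does not apply: the baseline figure is 328, not under 274.
Exception (b): the structure's height is 10 ft, less than the 11 ft limit; the structure's footprint is 210 sq ft, under the 220 sq ft limit — every condition holds. However, paragraphs (f)–(j) must be considered: (f) operates against (b): the lot is in a historic district. (g) would limit (f) — the reportable unit count is 78, below the 91 limit — but (h) sets (g) aside: (h) operates — a current Standing Certificate is held. (i) applies (a home-based business operates on the lot), but is itself disapplied by (j): (j) applies — the coverage ratio is 81%, less than the 90% limit. Exception (b) does not apply.
Exception (c) fails — electrical service is planned.
Exception (d): a current Provisional Exemption Letter is held; a current Annual Clearance is held — every condition holds. But: (l) is engaged — the compliance score is 63 points, less than the 66 points limit. (m), which would lift (l), is not triggered — no current Class C Waiver is held. So (d) is unavailable.
Exception (e) does not apply: assembly uses power tools.
None of the exceptions is available; § 88 applies in full.

Yes — Amara must obtain a building permit.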